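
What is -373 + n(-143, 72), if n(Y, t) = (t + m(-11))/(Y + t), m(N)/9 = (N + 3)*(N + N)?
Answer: -28139/71 ≈ -396.32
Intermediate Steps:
m(N) = 18*N*(3 + N) (m(N) = 9*((N + 3)*(N + N)) = 9*((3 + N)*(2*N)) = 9*(2*N*(3 + N)) = 18*N*(3 + N))
n(Y, t) = (1584 + t)/(Y + t) (n(Y, t) = (t + 18*(-11)*(3 - 11))/(Y + t) = (t + 18*(-11)*(-8))/(Y + t) = (t + 1584)/(Y + t) = (1584 + t)/(Y + t))
-373 + n(-143, 72) = -373 + (1584 + 72)/(-143 + 72) = -373 + 1656/(-71) = -373 - 1/71*1656 = -373 - 1656/71 = -28139/71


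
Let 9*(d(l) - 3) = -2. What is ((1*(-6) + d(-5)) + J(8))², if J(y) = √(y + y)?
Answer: 49/81 ≈ 0.60494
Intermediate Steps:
J(y) = √2*√y (J(y) = √(2*y) = √2*√y)
d(l) = 25/9 (d(l) = 3 + (⅑)*(-2) = 3 - 2/9 = 25/9)
((1*(-6) + d(-5)) + J(8))² = ((1*(-6) + 25/9) + √2*√8)² = ((-6 + 25/9) + √2*(2*√2))² = (-29/9 + 4)² = (7/9)² = 49/81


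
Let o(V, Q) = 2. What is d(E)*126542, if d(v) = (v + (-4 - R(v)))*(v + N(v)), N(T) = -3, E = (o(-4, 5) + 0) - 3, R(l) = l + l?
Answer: 1518504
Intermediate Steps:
R(l) = 2*l
E = -1 (E = (2 + 0) - 3 = 2 - 3 = -1)
d(v) = (-4 - v)*(-3 + v) (d(v) = (v + (-4 - 2*v))*(v - 3) = (v + (-4 - 2*v))*(-3 + v) = (-4 - v)*(-3 + v))
d(E)*126542 = (12 - 1*(-1) - 1*(-1)**2)*126542 = (12 + 1 - 1*1)*126542 = (12 + 1 - 1)*126542 = 12*126542 = 1518504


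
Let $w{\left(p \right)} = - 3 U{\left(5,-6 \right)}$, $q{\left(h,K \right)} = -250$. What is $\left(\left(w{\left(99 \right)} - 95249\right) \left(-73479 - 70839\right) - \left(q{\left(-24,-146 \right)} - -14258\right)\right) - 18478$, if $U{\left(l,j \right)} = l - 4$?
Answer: $13746545650$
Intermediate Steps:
$U{\left(l,j \right)} = -4 + l$
$w{\left(p \right)} = -3$ ($w{\left(p \right)} = - 3 \left(-4 + 5\right) = \left(-3\right) 1 = -3$)
$\left(\left(w{\left(99 \right)} - 95249\right) \left(-73479 - 70839\right) - \left(q{\left(-24,-146 \right)} - -14258\right)\right) - 18478 = \left(\left(-3 - 95249\right) \left(-73479 - 70839\right) - \left(-250 - -14258\right)\right) - 18478 = \left(\left(-95252\right) \left(-144318\right) - \left(-250 + 14258\right)\right) - 18478 = \left(13746578136 - 14008\right) - 18478 = 13746564128 - 18478 = 13746545650$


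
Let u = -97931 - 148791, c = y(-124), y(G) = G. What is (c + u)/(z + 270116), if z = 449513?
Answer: -246846/719629 ≈ -0.34302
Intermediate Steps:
c = -124
u = -246722
(c + u)/(z + 270116) = (-124 - 246722)/(449513 + 270116) = -246846/719629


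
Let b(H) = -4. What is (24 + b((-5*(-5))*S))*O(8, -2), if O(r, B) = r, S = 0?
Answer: 160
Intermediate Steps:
(24 + b((-5*(-5))*S))*O(8, -2) = (24 - 4)*8 = 20*8 = 160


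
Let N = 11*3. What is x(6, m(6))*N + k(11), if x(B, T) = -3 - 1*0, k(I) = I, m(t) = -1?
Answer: -88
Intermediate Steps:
x(B, T) = -3 (x(B, T) = -3 + 0 = -3)
N = 33
x(6, m(6))*N + k(11) = -3*33 + 11 = -99 + 11 = -88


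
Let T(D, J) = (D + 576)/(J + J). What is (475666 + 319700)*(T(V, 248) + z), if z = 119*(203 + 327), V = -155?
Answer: 12440773362303/248 ≈ 5.0164e+10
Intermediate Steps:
z = 63070 (z = 119*530 = 63070)
T(D, J) = (576 + D)/(2*J) (T(D, J) = (576 + D)/((2*J)) = (576 + D)*(1/(2*J)) = (576 + D)/(2*J))
(475666 + 319700)*(T(V, 248) + z) = (475666 + 319700)*((½)*(576 - 155)/248 + 63070) = 795366*((½)*(1/248)*421 + 63070) = 795366*(421/496 + 63070) = 795366*(31283141/496) = 12440773362303/248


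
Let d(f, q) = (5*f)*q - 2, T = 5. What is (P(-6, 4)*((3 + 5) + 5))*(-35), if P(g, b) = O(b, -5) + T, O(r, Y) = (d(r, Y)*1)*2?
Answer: 90545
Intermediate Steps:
d(f, q) = -2 + 5*f*q (d(f, q) = 5*f*q - 2 = -2 + 5*f*q)
O(r, Y) = -4 + 10*Y*r (O(r, Y) = ((-2 + 5*r*Y)*1)*2 = ((-2 + 5*Y*r)*1)*2 = (-2 + 5*Y*r)*2 = -4 + 10*Y*r)
P(g, b) = 1 - 50*b (P(g, b) = (-4 + 10*(-5)*b) + 5 = (-4 - 50*b) + 5 = 1 - 50*b)
(P(-6, 4)*((3 + 5) + 5))*(-35) = ((1 - 50*4)*((3 + 5) + 5))*(-35) = ((1 - 200)*(8 + 5))*(-35) = -199*13*(-35) = -2587*(-35) = 90545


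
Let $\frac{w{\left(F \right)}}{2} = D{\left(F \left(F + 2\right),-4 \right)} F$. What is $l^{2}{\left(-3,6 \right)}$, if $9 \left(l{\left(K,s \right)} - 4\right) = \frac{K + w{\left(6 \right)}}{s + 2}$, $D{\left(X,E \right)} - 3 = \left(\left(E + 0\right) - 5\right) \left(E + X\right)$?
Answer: $\frac{2181529}{576} \approx 3787.4$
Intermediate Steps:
$D{\left(X,E \right)} = 3 + \left(-5 + E\right) \left(E + X\right)$ ($D{\left(X,E \right)} = 3 + \left(\left(E + 0\right) - 5\right) \left(E + X\right) = 3 + \left(E - 5\right) \left(E + X\right) = 3 + \left(-5 + E\right) \left(E + X\right)$)
$w{\left(F \right)} = 2 F \left(39 - 9 F \left(2 + F\right)\right)$ ($w{\left(F \right)} = 2 \left(3 + \left(-4\right)^{2} - -20 - 5 F \left(F + 2\right) - 4 F \left(F + 2\right)\right) F = 2 \left(3 + 16 + 20 - 5 F \left(2 + F\right) - 4 F \left(2 + F\right)\right) F = 2 \left(39 - 9 F \left(2 + F\right)\right) F = 2 F \left(39 - 9 F \left(2 + F\right)\right)$)
$l{\left(K,s \right)} = 4 + \frac{-4716 + K}{9 \left(2 + s\right)}$ ($l{\left(K,s \right)} = 4 + \frac{\left(K - 36 \left(-13 + 3 \cdot 6 \left(2 + 6\right)\right)\right) \frac{1}{s + 2}}{9} = 4 + \frac{\left(K - 36 \left(-13 + 3 \cdot 6 \cdot 8\right)\right) \frac{1}{2 + s}}{9} = 4 + \frac{\left(K - 36 \left(-13 + 144\right)\right) \frac{1}{2 + s}}{9} = 4 + \frac{\left(K - 36 \cdot 131\right) \frac{1}{2 + s}}{9} = 4 + \frac{\left(K - 4716\right) \frac{1}{2 + s}}{9} = 4 + \frac{\left(-4716 + K\right) \frac{1}{2 + s}}{9} = 4 + \frac{\frac{1}{2 + s} \left(-4716 + K\right)}{9} = 4 + \frac{-4716 + K}{9 \left(2 + s\right)}$)
$l^{2}{\left(-3,6 \right)} = \left(\frac{-4644 - 3 + 36 \cdot 6}{9 \left(2 + 6\right)}\right)^{2} = \left(\frac{-4644 - 3 + 216}{9 \cdot 8}\right)^{2} = \left(\frac{1}{9} \cdot \frac{1}{8} \left(-4431\right)\right)^{2} = \left(- \frac{1477}{24}\right)^{2} = \frac{2181529}{576}$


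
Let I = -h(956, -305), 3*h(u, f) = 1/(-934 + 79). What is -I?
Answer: -1/2565 ≈ -0.00038986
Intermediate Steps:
h(u, f) = -1/2565 (h(u, f) = 1/(3*(-934 + 79)) = (⅓)/(-855) = (⅓)*(-1/855) = -1/2565)
I = 1/2565 (I = -1*(-1/2565) = 1/2565 ≈ 0.00038986)
-I = -1*1/2565 = -1/2565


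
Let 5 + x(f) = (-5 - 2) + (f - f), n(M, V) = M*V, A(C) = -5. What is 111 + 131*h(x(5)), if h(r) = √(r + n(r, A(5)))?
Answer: 111 + 524*√3 ≈ 1018.6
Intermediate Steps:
x(f) = -12 (x(f) = -5 + ((-5 - 2) + (f - f)) = -5 + (-7 + 0) = -5 - 7 = -12)
h(r) = 2*√(-r) (h(r) = √(r + r*(-5)) = √(r - 5*r) = √(-4*r) = 2*√(-r))
111 + 131*h(x(5)) = 111 + 131*(2*√(-1*(-12))) = 111 + 131*(2*√12) = 111 + 131*(2*(2*√3)) = 111 + 131*(4*√3) = 111 + 524*√3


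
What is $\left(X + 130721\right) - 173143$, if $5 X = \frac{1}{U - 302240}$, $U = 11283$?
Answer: $- \frac{61714889271}{1454785} \approx -42422.0$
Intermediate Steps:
$X = - \frac{1}{1454785}$ ($X = \frac{1}{5 \left(11283 - 302240\right)} = \frac{1}{5 \left(-290957\right)} = \frac{1}{5} \left(- \frac{1}{290957}\right) = - \frac{1}{1454785} \approx -6.8739 \cdot 10^{-7}$)
$\left(X + 130721\right) - 173143 = \left(- \frac{1}{1454785} + 130721\right) - 173143 = \frac{190170949984}{1454785} - 173143 = - \frac{61714889271}{1454785}$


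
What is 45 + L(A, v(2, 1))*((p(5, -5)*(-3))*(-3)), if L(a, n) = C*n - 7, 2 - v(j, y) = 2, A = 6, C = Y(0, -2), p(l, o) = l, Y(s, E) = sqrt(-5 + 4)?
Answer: -270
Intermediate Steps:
Y(s, E) = I (Y(s, E) = sqrt(-1) = I)
C = I ≈ 1.0*I
v(j, y) = 0 (v(j, y) = 2 - 1*2 = 2 - 2 = 0)
L(a, n) = -7 + I*n (L(a, n) = I*n - 7 = -7 + I*n)
45 + L(A, v(2, 1))*((p(5, -5)*(-3))*(-3)) = 45 + (-7 + I*0)*((5*(-3))*(-3)) = 45 + (-7 + 0)*(-15*(-3)) = 45 - 7*45 = 45 - 315 = -270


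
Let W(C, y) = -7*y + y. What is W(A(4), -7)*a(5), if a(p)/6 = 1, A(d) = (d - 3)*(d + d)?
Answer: 252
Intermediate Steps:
A(d) = 2*d*(-3 + d) (A(d) = (-3 + d)*(2*d) = 2*d*(-3 + d))
W(C, y) = -6*y
a(p) = 6 (a(p) = 6*1 = 6)
W(A(4), -7)*a(5) = -6*(-7)*6 = 42*6 = 252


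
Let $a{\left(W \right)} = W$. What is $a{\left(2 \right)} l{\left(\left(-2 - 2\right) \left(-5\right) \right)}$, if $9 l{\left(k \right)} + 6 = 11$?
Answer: $\frac{10}{9} \approx 1.1111$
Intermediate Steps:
$l{\left(k \right)} = \frac{5}{9}$ ($l{\left(k \right)} = - \frac{2}{3} + \frac{1}{9} \cdot 11 = - \frac{2}{3} + \frac{11}{9} = \frac{5}{9}$)
$a{\left(2 \right)} l{\left(\left(-2 - 2\right) \left(-5\right) \right)} = 2 \cdot \frac{5}{9} = \frac{10}{9}$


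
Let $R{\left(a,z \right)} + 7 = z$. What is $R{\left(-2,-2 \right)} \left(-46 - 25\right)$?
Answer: $639$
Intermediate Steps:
$R{\left(a,z \right)} = -7 + z$
$R{\left(-2,-2 \right)} \left(-46 - 25\right) = \left(-7 - 2\right) \left(-46 - 25\right) = \left(-9\right) \left(-71\right) = 639$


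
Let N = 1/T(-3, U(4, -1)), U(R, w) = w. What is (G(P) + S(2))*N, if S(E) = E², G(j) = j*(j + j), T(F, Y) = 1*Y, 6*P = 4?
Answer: -44/9 ≈ -4.8889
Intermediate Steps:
P = ⅔ (P = (⅙)*4 = ⅔ ≈ 0.66667)
T(F, Y) = Y
N = -1 (N = 1/(-1) = -1)
G(j) = 2*j² (G(j) = j*(2*j) = 2*j²)
(G(P) + S(2))*N = (2*(⅔)² + 2²)*(-1) = (2*(4/9) + 4)*(-1) = (8/9 + 4)*(-1) = (44/9)*(-1) = -44/9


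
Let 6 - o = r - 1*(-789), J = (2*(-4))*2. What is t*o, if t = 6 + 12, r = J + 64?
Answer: -14958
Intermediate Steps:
J = -16 (J = -8*2 = -16)
r = 48 (r = -16 + 64 = 48)
t = 18
o = -831 (o = 6 - (48 - 1*(-789)) = 6 - (48 + 789) = 6 - 1*837 = 6 - 837 = -831)
t*o = 18*(-831) = -14958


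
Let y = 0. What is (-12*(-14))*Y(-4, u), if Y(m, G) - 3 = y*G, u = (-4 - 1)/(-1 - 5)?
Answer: 504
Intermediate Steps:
u = ⅚ (u = -5/(-6) = -5*(-⅙) = ⅚ ≈ 0.83333)
Y(m, G) = 3 (Y(m, G) = 3 + 0*G = 3 + 0 = 3)
(-12*(-14))*Y(-4, u) = -12*(-14)*3 = 168*3 = 504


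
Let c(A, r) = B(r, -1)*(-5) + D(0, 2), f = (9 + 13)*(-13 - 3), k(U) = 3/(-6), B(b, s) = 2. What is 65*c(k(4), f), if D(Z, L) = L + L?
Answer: -390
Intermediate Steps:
D(Z, L) = 2*L
k(U) = -½ (k(U) = 3*(-⅙) = -½)
f = -352 (f = 22*(-16) = -352)
c(A, r) = -6 (c(A, r) = 2*(-5) + 2*2 = -10 + 4 = -6)
65*c(k(4), f) = 65*(-6) = -390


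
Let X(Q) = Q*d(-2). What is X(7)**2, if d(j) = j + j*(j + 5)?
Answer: 3136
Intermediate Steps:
d(j) = j + j*(5 + j)
X(Q) = -8*Q (X(Q) = Q*(-2*(6 - 2)) = Q*(-2*4) = Q*(-8) = -8*Q)
X(7)**2 = (-8*7)**2 = (-56)**2 = 3136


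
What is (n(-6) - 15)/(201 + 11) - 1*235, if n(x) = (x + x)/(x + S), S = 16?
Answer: -249181/1060 ≈ -235.08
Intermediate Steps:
n(x) = 2*x/(16 + x) (n(x) = (x + x)/(x + 16) = (2*x)/(16 + x) = 2*x/(16 + x))
(n(-6) - 15)/(201 + 11) - 1*235 = (2*(-6)/(16 - 6) - 15)/(201 + 11) - 1*235 = (2*(-6)/10 - 15)/212 - 235 = (2*(-6)*(⅒) - 15)*(1/212) - 235 = (-6/5 - 15)*(1/212) - 235 = -81/5*1/212 - 235 = -81/1060 - 235 = -249181/1060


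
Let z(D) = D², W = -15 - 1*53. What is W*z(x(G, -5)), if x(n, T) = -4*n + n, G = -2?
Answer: -2448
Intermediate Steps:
x(n, T) = -3*n
W = -68 (W = -15 - 53 = -68)
W*z(x(G, -5)) = -68*(-3*(-2))² = -68*6² = -68*36 = -2448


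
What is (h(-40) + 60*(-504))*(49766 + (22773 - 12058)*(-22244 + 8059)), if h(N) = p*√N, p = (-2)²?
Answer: 4594741472160 - 1215540072*I*√10 ≈ 4.5947e+12 - 3.8439e+9*I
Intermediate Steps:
p = 4
h(N) = 4*√N
(h(-40) + 60*(-504))*(49766 + (22773 - 12058)*(-22244 + 8059)) = (4*√(-40) + 60*(-504))*(49766 + (22773 - 12058)*(-22244 + 8059)) = (4*(2*I*√10) - 30240)*(49766 + 10715*(-14185)) = (8*I*√10 - 30240)*(49766 - 151992275) = (-30240 + 8*I*√10)*(-151942509) = 4594741472160 - 1215540072*I*√10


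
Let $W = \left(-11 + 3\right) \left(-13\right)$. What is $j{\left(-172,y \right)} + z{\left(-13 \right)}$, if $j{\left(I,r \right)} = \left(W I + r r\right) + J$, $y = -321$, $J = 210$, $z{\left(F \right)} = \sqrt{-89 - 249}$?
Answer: $85363 + 13 i \sqrt{2} \approx 85363.0 + 18.385 i$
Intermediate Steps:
$z{\left(F \right)} = 13 i \sqrt{2}$ ($z{\left(F \right)} = \sqrt{-338} = 13 i \sqrt{2}$)
$W = 104$ ($W = \left(-8\right) \left(-13\right) = 104$)
$j{\left(I,r \right)} = 210 + r^{2} + 104 I$ ($j{\left(I,r \right)} = \left(104 I + r r\right) + 210 = \left(104 I + r^{2}\right) + 210 = \left(r^{2} + 104 I\right) + 210 = 210 + r^{2} + 104 I$)
$j{\left(-172,y \right)} + z{\left(-13 \right)} = \left(210 + \left(-321\right)^{2} + 104 \left(-172\right)\right) + 13 i \sqrt{2} = \left(210 + 103041 - 17888\right) + 13 i \sqrt{2} = 85363 + 13 i \sqrt{2}$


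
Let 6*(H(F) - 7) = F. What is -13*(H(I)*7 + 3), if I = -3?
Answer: -1261/2 ≈ -630.50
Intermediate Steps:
H(F) = 7 + F/6
-13*(H(I)*7 + 3) = -13*((7 + (⅙)*(-3))*7 + 3) = -13*((7 - ½)*7 + 3) = -13*((13/2)*7 + 3) = -13*(91/2 + 3) = -13*97/2 = -1261/2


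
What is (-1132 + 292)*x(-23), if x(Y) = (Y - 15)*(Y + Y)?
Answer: -1468320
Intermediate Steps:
x(Y) = 2*Y*(-15 + Y) (x(Y) = (-15 + Y)*(2*Y) = 2*Y*(-15 + Y))
(-1132 + 292)*x(-23) = (-1132 + 292)*(2*(-23)*(-15 - 23)) = -1680*(-23)*(-38) = -840*1748 = -1468320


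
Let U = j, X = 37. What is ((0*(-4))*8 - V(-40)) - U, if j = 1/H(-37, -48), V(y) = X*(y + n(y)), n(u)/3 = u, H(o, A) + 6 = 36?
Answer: 177599/30 ≈ 5920.0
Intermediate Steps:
H(o, A) = 30 (H(o, A) = -6 + 36 = 30)
n(u) = 3*u
V(y) = 148*y (V(y) = 37*(y + 3*y) = 37*(4*y) = 148*y)
j = 1/30 ≈ 0.033333
U = 1/30 ≈ 0.033333
((0*(-4))*8 - V(-40)) - U = ((0*(-4))*8 - 148*(-40)) - 1*1/30 = (0*8 - 1*(-5920)) - 1/30 = (0 + 5920) - 1/30 = 5920 - 1/30 = 177599/30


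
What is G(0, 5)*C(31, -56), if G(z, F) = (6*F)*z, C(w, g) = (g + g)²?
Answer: 0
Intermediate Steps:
C(w, g) = 4*g² (C(w, g) = (2*g)² = 4*g²)
G(z, F) = 6*F*z
G(0, 5)*C(31, -56) = (6*5*0)*(4*(-56)²) = 0*(4*3136) = 0*12544 = 0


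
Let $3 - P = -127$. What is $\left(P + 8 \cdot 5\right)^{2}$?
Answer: $28900$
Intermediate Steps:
$P = 130$ ($P = 3 - -127 = 3 + 127 = 130$)
$\left(P + 8 \cdot 5\right)^{2} = \left(130 + 8 \cdot 5\right)^{2} = \left(130 + 40\right)^{2} = 170^{2} = 28900$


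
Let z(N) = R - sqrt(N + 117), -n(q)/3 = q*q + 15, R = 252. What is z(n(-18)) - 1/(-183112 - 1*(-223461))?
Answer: 10167947/40349 - 30*I ≈ 252.0 - 30.0*I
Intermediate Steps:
n(q) = -45 - 3*q**2 (n(q) = -3*(q*q + 15) = -3*(q**2 + 15) = -3*(15 + q**2) = -45 - 3*q**2)
z(N) = 252 - sqrt(117 + N) (z(N) = 252 - sqrt(N + 117) = 252 - sqrt(117 + N))
z(n(-18)) - 1/(-183112 - 1*(-223461)) = (252 - sqrt(117 + (-45 - 3*(-18)**2))) - 1/(-183112 - 1*(-223461)) = (252 - sqrt(117 + (-45 - 3*324))) - 1/(-183112 + 223461) = (252 - sqrt(117 + (-45 - 972))) - 1/40349 = (252 - sqrt(117 - 1017)) - 1*1/40349 = (252 - sqrt(-900)) - 1/40349 = (252 - 30*I) - 1/40349 = 10167947/40349 - 30*I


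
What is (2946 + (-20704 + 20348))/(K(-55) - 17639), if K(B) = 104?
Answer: -74/501 ≈ -0.14770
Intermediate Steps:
(2946 + (-20704 + 20348))/(K(-55) - 17639) = (2946 + (-20704 + 20348))/(104 - 17639) = (2946 - 356)/(-17535) = 2590*(-1/17535) = -74/501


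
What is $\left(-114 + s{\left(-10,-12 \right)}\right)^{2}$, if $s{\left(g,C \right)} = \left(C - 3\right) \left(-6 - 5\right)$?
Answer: $2601$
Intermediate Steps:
$s{\left(g,C \right)} = 33 - 11 C$ ($s{\left(g,C \right)} = \left(-3 + C\right) \left(-11\right) = 33 - 11 C$)
$\left(-114 + s{\left(-10,-12 \right)}\right)^{2} = \left(-114 + \left(33 - -132\right)\right)^{2} = \left(-114 + \left(33 + 132\right)\right)^{2} = \left(-114 + 165\right)^{2} = 51^{2} = 2601$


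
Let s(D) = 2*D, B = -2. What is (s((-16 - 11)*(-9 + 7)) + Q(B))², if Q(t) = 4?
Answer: 12544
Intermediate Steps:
(s((-16 - 11)*(-9 + 7)) + Q(B))² = (2*((-16 - 11)*(-9 + 7)) + 4)² = (2*(-27*(-2)) + 4)² = (2*54 + 4)² = (108 + 4)² = 112² = 12544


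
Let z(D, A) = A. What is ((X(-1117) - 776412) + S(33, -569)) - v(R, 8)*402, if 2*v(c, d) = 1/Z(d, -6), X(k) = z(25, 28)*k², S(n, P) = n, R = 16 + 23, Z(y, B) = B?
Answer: 68317893/2 ≈ 3.4159e+7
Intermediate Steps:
R = 39
X(k) = 28*k²
v(c, d) = -1/12 (v(c, d) = (½)/(-6) = (½)*(-⅙) = -1/12)
((X(-1117) - 776412) + S(33, -569)) - v(R, 8)*402 = ((28*(-1117)² - 776412) + 33) - (-1)*402/12 = ((28*1247689 - 776412) + 33) - 1*(-67/2) = ((34935292 - 776412) + 33) + 67/2 = (34158880 + 33) + 67/2 = 34158913 + 67/2 = 68317893/2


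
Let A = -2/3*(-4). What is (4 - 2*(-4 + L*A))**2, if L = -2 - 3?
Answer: 13456/9 ≈ 1495.1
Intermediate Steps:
L = -5
A = 8/3 (A = -2*1/3*(-4) = -2/3*(-4) = 8/3 ≈ 2.6667)
(4 - 2*(-4 + L*A))**2 = (4 - 2*(-4 - 5*8/3))**2 = (4 - 2*(-4 - 40/3))**2 = (4 - 2*(-52/3))**2 = (4 + 104/3)**2 = (116/3)**2 = 13456/9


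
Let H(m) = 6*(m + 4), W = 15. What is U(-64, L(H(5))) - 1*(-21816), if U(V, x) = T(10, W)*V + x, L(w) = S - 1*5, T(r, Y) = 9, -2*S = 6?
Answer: 21232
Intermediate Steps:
S = -3 (S = -1/2*6 = -3)
H(m) = 24 + 6*m (H(m) = 6*(4 + m) = 24 + 6*m)
L(w) = -8 (L(w) = -3 - 1*5 = -3 - 5 = -8)
U(V, x) = x + 9*V (U(V, x) = 9*V + x = x + 9*V)
U(-64, L(H(5))) - 1*(-21816) = (-8 + 9*(-64)) - 1*(-21816) = (-8 - 576) + 21816 = -584 + 21816 = 21232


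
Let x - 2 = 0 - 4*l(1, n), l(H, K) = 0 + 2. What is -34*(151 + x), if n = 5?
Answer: -4930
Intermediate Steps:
l(H, K) = 2
x = -6 (x = 2 + (0 - 4*2) = 2 + (0 - 8) = 2 - 8 = -6)
-34*(151 + x) = -34*(151 - 6) = -34*145 = -4930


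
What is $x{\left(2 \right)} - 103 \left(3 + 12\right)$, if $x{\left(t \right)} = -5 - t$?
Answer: $-1552$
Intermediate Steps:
$x{\left(2 \right)} - 103 \left(3 + 12\right) = \left(-5 - 2\right) - 103 \left(3 + 12\right) = \left(-5 - 2\right) - 1545 = -7 - 1545 = -1552$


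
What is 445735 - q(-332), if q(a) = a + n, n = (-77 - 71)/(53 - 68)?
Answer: 6690857/15 ≈ 4.4606e+5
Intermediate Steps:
n = 148/15 (n = -148/(-15) = -148*(-1/15) = 148/15 ≈ 9.8667)
q(a) = 148/15 + a (q(a) = a + 148/15 = 148/15 + a)
445735 - q(-332) = 445735 - (148/15 - 332) = 445735 - 1*(-4832/15) = 445735 + 4832/15 = 6690857/15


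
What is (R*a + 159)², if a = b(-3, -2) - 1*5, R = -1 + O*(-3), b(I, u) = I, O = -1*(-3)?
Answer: 57121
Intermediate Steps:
O = 3
R = -10 (R = -1 + 3*(-3) = -1 - 9 = -10)
a = -8 (a = -3 - 1*5 = -3 - 5 = -8)
(R*a + 159)² = (-10*(-8) + 159)² = (80 + 159)² = 239² = 57121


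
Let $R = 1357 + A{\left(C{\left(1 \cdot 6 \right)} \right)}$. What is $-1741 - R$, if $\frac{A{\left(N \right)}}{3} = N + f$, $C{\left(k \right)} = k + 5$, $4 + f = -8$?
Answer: $-3095$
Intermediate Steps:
$f = -12$ ($f = -4 - 8 = -12$)
$C{\left(k \right)} = 5 + k$
$A{\left(N \right)} = -36 + 3 N$ ($A{\left(N \right)} = 3 \left(N - 12\right) = 3 \left(-12 + N\right) = -36 + 3 N$)
$R = 1354$ ($R = 1357 - \left(36 - 3 \left(5 + 1 \cdot 6\right)\right) = 1357 - \left(36 - 3 \left(5 + 6\right)\right) = 1357 + \left(-36 + 3 \cdot 11\right) = 1357 + \left(-36 + 33\right) = 1357 - 3 = 1354$)
$-1741 - R = -1741 - 1354 = -3095$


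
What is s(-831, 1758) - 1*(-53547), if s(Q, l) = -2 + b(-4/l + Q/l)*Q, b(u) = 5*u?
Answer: 32533845/586 ≈ 55519.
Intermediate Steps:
s(Q, l) = -2 + Q*(-20/l + 5*Q/l) (s(Q, l) = -2 + (5*(-4/l + Q/l))*Q = -2 + (-20/l + 5*Q/l)*Q = -2 + Q*(-20/l + 5*Q/l))
s(-831, 1758) - 1*(-53547) = (-2*1758 + 5*(-831)*(-4 - 831))/1758 - 1*(-53547) = (-3516 + 5*(-831)*(-835))/1758 + 53547 = (-3516 + 3469425)/1758 + 53547 = (1/1758)*3465909 + 53547 = 1155303/586 + 53547 = 32533845/586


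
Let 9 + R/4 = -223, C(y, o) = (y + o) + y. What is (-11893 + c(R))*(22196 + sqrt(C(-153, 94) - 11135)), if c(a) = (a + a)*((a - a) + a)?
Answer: 37965703100 + 1710475*I*sqrt(11347) ≈ 3.7966e+10 + 1.822e+8*I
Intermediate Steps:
C(y, o) = o + 2*y (C(y, o) = (o + y) + y = o + 2*y)
R = -928 (R = -36 + 4*(-223) = -36 - 892 = -928)
c(a) = 2*a**2 (c(a) = (2*a)*(0 + a) = (2*a)*a = 2*a**2)
(-11893 + c(R))*(22196 + sqrt(C(-153, 94) - 11135)) = (-11893 + 2*(-928)**2)*(22196 + sqrt((94 + 2*(-153)) - 11135)) = (-11893 + 2*861184)*(22196 + sqrt((94 - 306) - 11135)) = (-11893 + 1722368)*(22196 + sqrt(-212 - 11135)) = 1710475*(22196 + sqrt(-11347)) = 1710475*(22196 + I*sqrt(11347)) = 37965703100 + 1710475*I*sqrt(11347)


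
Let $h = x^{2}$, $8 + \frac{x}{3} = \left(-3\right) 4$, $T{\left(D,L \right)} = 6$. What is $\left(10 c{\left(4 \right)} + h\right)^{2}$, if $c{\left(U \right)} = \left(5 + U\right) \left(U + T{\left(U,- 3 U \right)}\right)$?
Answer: $20250000$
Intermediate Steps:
$c{\left(U \right)} = \left(5 + U\right) \left(6 + U\right)$ ($c{\left(U \right)} = \left(5 + U\right) \left(U + 6\right) = \left(5 + U\right) \left(6 + U\right)$)
$x = -60$ ($x = -24 + 3 \left(\left(-3\right) 4\right) = -24 + 3 \left(-12\right) = -24 - 36 = -60$)
$h = 3600$ ($h = \left(-60\right)^{2} = 3600$)
$\left(10 c{\left(4 \right)} + h\right)^{2} = \left(10 \left(30 + 4^{2} + 11 \cdot 4\right) + 3600\right)^{2} = \left(10 \left(30 + 16 + 44\right) + 3600\right)^{2} = \left(10 \cdot 90 + 3600\right)^{2} = \left(900 + 3600\right)^{2} = 4500^{2} = 20250000$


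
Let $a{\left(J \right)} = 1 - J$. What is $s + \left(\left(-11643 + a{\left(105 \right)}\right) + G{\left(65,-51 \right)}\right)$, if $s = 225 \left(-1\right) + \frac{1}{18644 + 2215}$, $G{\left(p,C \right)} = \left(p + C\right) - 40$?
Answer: $- \frac{250266281}{20859} \approx -11998.0$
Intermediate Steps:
$G{\left(p,C \right)} = -40 + C + p$ ($G{\left(p,C \right)} = \left(C + p\right) - 40 = -40 + C + p$)
$s = - \frac{4693274}{20859}$ ($s = -225 + \frac{1}{20859} = - \frac{4693274}{20859} \approx -225.0$)
$s + \left(\left(-11643 + a{\left(105 \right)}\right) + G{\left(65,-51 \right)}\right) = - \frac{4693274}{20859} + \left(\left(-11643 + \left(1 - 105\right)\right) - 26\right) = - \frac{4693274}{20859} - 11773 = - \frac{250266281}{20859}$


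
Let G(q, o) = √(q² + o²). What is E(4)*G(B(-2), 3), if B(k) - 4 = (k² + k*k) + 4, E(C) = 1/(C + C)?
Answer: √265/8 ≈ 2.0349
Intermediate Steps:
E(C) = 1/(2*C)
B(k) = 8 + 2*k² (B(k) = 4 + ((k² + k*k) + 4) = 4 + ((k² + k²) + 4) = 4 + (2*k² + 4) = 4 + (4 + 2*k²) = 8 + 2*k²)
G(q, o) = √(o² + q²)
E(4)*G(B(-2), 3) = ((½)/4)*√(3² + (8 + 2*(-2)²)²) = ((½)*(¼))*√(9 + (8 + 2*4)²) = √(9 + (8 + 8)²)/8 = √(9 + 16²)/8 = √(9 + 256)/8 = √265/8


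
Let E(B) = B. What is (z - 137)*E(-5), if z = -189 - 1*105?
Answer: 2155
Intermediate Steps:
z = -294 (z = -189 - 105 = -294)
(z - 137)*E(-5) = (-294 - 137)*(-5) = -431*(-5) = 2155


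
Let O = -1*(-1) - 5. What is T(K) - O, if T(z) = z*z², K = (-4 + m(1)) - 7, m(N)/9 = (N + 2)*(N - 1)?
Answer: -1327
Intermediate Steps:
m(N) = 9*(-1 + N)*(2 + N) (m(N) = 9*((N + 2)*(N - 1)) = 9*((2 + N)*(-1 + N)) = 9*((-1 + N)*(2 + N)) = 9*(-1 + N)*(2 + N))
K = -11 (K = (-4 + (-18 + 9*1 + 9*1²)) - 7 = (-4 + (-18 + 9 + 9*1)) - 7 = (-4 + (-18 + 9 + 9)) - 7 = (-4 + 0) - 7 = -4 - 7 = -11)
T(z) = z³
O = -4 (O = 1 - 5 = -4)
T(K) - O = (-11)³ - 1*(-4) = -1331 + 4 = -1327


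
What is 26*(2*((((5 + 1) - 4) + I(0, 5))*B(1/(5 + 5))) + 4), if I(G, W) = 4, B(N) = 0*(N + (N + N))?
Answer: 104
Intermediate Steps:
B(N) = 0 (B(N) = 0*(N + 2*N) = 0*(3*N) = 0)
26*(2*((((5 + 1) - 4) + I(0, 5))*B(1/(5 + 5))) + 4) = 26*(2*((((5 + 1) - 4) + 4)*0) + 4) = 26*(2*(((6 - 4) + 4)*0) + 4) = 26*(2*((2 + 4)*0) + 4) = 26*(2*(6*0) + 4) = 26*(2*0 + 4) = 26*(0 + 4) = 26*4 = 104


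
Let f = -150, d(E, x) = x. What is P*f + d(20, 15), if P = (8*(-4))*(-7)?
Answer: -33585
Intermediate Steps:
P = 224 (P = -32*(-7) = 224)
P*f + d(20, 15) = 224*(-150) + 15 = -33600 + 15 = -33585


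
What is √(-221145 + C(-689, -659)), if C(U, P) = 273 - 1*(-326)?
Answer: I*√220546 ≈ 469.62*I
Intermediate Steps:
C(U, P) = 599 (C(U, P) = 273 + 326 = 599)
√(-221145 + C(-689, -659)) = √(-221145 + 599) = √(-220546) = I*√220546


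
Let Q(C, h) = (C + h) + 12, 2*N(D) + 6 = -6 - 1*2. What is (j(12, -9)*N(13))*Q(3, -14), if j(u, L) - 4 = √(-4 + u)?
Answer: -28 - 14*√2 ≈ -47.799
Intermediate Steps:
N(D) = -7 (N(D) = -3 + (-6 - 1*2)/2 = -3 + (-6 - 2)/2 = -3 + (½)*(-8) = -3 - 4 = -7)
Q(C, h) = 12 + C + h
j(u, L) = 4 + √(-4 + u)
(j(12, -9)*N(13))*Q(3, -14) = ((4 + √(-4 + 12))*(-7))*(12 + 3 - 14) = ((4 + √8)*(-7))*1 = ((4 + 2*√2)*(-7))*1 = (-28 - 14*√2)*1 = -28 - 14*√2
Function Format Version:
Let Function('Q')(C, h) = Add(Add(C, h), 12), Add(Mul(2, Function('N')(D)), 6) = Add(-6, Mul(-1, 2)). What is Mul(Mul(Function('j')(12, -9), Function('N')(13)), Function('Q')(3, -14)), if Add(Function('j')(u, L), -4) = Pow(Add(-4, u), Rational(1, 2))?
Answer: Add(-28, Mul(-14, Pow(2, Rational(1, 2)))) ≈ -47.799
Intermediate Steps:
Function('N')(D) = -7 (Function('N')(D) = Add(-3, Mul(Rational(1, 2), Add(-6, Mul(-1, 2)))) = Add(-3, Mul(Rational(1, 2), Add(-6, -2))) = Add(-3, Mul(Rational(1, 2), -8)) = Add(-3, -4) = -7)
Function('Q')(C, h) = Add(12, C, h)
Function('j')(u, L) = Add(4, Pow(Add(-4, u), Rational(1, 2)))
Mul(Mul(Function('j')(12, -9), Function('N')(13)), Function('Q')(3, -14)) = Mul(Mul(Add(4, Pow(Add(-4, 12), Rational(1, 2))), -7), Add(12, 3, -14)) = Mul(Mul(Add(4, Pow(8, Rational(1, 2))), -7), 1) = Mul(Mul(Add(4, Mul(2, Pow(2, Rational(1, 2)))), -7), 1) = Mul(Add(-28, Mul(-14, Pow(2, Rational(1, 2)))), 1) = Add(-28, Mul(-14, Pow(2, Rational(1, 2))))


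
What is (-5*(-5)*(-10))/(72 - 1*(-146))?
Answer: -125/109 ≈ -1.1468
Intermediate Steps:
(-5*(-5)*(-10))/(72 - 1*(-146)) = (25*(-10))/(72 + 146) = -250/218 = -250*1/218 = -125/109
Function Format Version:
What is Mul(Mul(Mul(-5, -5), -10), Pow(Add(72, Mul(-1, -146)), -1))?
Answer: Rational(-125, 109) ≈ -1.1468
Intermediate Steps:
Mul(Mul(Mul(-5, -5), -10), Pow(Add(72, Mul(-1, -146)), -1)) = Mul(Mul(25, -10), Pow(Add(72, 146), -1)) = Mul(-250, Pow(218, -1)) = Mul(-250, Rational(1, 218)) = Rational(-125, 109)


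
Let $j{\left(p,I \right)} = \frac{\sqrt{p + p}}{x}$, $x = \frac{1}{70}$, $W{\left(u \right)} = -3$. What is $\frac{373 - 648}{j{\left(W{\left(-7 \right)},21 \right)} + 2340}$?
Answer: $- \frac{429}{3670} + \frac{77 i \sqrt{6}}{22020} \approx -0.11689 + 0.0085654 i$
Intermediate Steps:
$x = \frac{1}{70} \approx 0.014286$
$j{\left(p,I \right)} = 70 \sqrt{2} \sqrt{p}$ ($j{\left(p,I \right)} = \sqrt{p + p} \frac{1}{\frac{1}{70}} = \sqrt{2 p} 70 = \sqrt{2} \sqrt{p} 70 = 70 \sqrt{2} \sqrt{p}$)
$\frac{373 - 648}{j{\left(W{\left(-7 \right)},21 \right)} + 2340} = \frac{373 - 648}{70 \sqrt{2} \sqrt{-3} + 2340} = - \frac{275}{70 \sqrt{2} i \sqrt{3} + 2340} = - \frac{275}{70 i \sqrt{6} + 2340} = - \frac{275}{2340 + 70 i \sqrt{6}}$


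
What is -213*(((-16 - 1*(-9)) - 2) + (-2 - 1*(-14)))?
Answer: -639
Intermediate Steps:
-213*(((-16 - 1*(-9)) - 2) + (-2 - 1*(-14))) = -213*(((-16 + 9) - 2) + (-2 + 14)) = -213*((-7 - 2) + 12) = -213*(-9 + 12) = -213*3 = -639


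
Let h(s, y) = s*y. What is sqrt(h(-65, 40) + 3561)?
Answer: 31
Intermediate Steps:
sqrt(h(-65, 40) + 3561) = sqrt(-65*40 + 3561) = sqrt(-2600 + 3561) = sqrt(961) = 31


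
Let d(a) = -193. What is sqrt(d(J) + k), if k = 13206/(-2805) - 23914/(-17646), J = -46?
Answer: 2*I*sqrt(11559394203555)/485265 ≈ 14.013*I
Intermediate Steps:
k = -1627003/485265 (k = 13206*(-1/2805) - 23914*(-1/17646) = -4402/935 + 11957/8823 = -1627003/485265 ≈ -3.3528)
sqrt(d(J) + k) = sqrt(-193 - 1627003/485265) = sqrt(-95283148/485265) = 2*I*sqrt(11559394203555)/485265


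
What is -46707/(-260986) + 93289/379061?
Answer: 42051925081/98929614146 ≈ 0.42507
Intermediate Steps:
-46707/(-260986) + 93289/379061 = -46707*(-1/260986) + 93289*(1/379061) = 46707/260986 + 93289/379061 = 42051925081/98929614146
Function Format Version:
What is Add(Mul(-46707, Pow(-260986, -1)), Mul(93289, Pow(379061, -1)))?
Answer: Rational(42051925081, 98929614146) ≈ 0.42507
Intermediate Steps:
Add(Mul(-46707, Pow(-260986, -1)), Mul(93289, Pow(379061, -1))) = Add(Mul(-46707, Rational(-1, 260986)), Mul(93289, Rational(1, 379061))) = Add(Rational(46707, 260986), Rational(93289, 379061)) = Rational(42051925081, 98929614146)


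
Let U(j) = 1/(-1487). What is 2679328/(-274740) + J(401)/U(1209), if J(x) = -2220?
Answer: 226738131068/68685 ≈ 3.3011e+6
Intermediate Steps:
U(j) = -1/1487
2679328/(-274740) + J(401)/U(1209) = 2679328/(-274740) - 2220/(-1/1487) = 2679328*(-1/274740) - 2220*(-1487) = -669832/68685 + 3301140 = 226738131068/68685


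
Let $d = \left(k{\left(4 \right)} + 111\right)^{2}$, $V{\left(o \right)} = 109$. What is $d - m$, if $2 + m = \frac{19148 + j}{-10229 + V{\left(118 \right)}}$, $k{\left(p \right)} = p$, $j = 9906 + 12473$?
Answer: $\frac{133898767}{10120} \approx 13231.0$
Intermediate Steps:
$j = 22379$
$d = 13225$ ($d = \left(4 + 111\right)^{2} = 115^{2} = 13225$)
$m = - \frac{61767}{10120}$ ($m = -2 + \frac{19148 + 22379}{-10229 + 109} = -2 + \frac{41527}{-10120} = -2 + 41527 \left(- \frac{1}{10120}\right) = -2 - \frac{41527}{10120} = - \frac{61767}{10120} \approx -6.1035$)
$d - m = 13225 - - \frac{61767}{10120} = 13225 + \frac{61767}{10120} = \frac{133898767}{10120}$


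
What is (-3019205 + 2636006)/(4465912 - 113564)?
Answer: -383199/4352348 ≈ -0.088044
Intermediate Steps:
(-3019205 + 2636006)/(4465912 - 113564) = -383199/4352348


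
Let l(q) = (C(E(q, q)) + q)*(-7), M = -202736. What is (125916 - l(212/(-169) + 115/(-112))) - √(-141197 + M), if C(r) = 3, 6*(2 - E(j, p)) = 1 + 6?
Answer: 340490469/2704 - I*√343933 ≈ 1.2592e+5 - 586.46*I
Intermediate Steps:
E(j, p) = ⅚ (E(j, p) = 2 - (1 + 6)/6 = 2 - ⅙*7 = 2 - 7/6 = ⅚)
l(q) = -21 - 7*q (l(q) = (3 + q)*(-7) = -21 - 7*q)
(125916 - l(212/(-169) + 115/(-112))) - √(-141197 + M) = (125916 - (-21 - 7*(212/(-169) + 115/(-112)))) - √(-141197 - 202736) = (125916 - (-21 - 7*(212*(-1/169) + 115*(-1/112)))) - √(-343933) = (125916 - (-21 - 7*(-212/169 - 115/112))) - I*√343933 = (125916 - (-21 - 7*(-43179/18928))) - I*√343933 = (125916 - (-21 + 43179/2704)) - I*√343933 = (125916 - 1*(-13605/2704)) - I*√343933 = (125916 + 13605/2704) - I*√343933 = 340490469/2704 - I*√343933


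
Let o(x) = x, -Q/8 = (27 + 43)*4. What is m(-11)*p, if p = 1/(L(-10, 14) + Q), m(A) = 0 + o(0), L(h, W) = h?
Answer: 0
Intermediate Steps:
Q = -2240 (Q = -8*(27 + 43)*4 = -560*4 = -8*280 = -2240)
m(A) = 0 (m(A) = 0 + 0 = 0)
p = -1/2250 (p = 1/(-10 - 2240) = 1/(-2250) = -1/2250 ≈ -0.00044444)
m(-11)*p = 0*(-1/2250) = 0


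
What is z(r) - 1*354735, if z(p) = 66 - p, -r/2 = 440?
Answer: -353789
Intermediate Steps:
r = -880 (r = -2*440 = -880)
z(r) - 1*354735 = (66 - 1*(-880)) - 1*354735 = (66 + 880) - 354735 = 946 - 354735 = -353789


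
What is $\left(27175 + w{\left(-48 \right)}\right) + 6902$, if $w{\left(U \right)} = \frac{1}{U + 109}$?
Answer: $\frac{2078698}{61} \approx 34077.0$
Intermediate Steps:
$w{\left(U \right)} = \frac{1}{109 + U}$
$\left(27175 + w{\left(-48 \right)}\right) + 6902 = \left(27175 + \frac{1}{109 - 48}\right) + 6902 = \left(27175 + \frac{1}{61}\right) + 6902 = \frac{1657676}{61} + 6902 = \frac{2078698}{61}$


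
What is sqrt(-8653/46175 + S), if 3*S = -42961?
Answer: I*sqrt(10991959492494)/27705 ≈ 119.67*I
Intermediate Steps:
S = -42961/3 (S = (1/3)*(-42961) = -42961/3 ≈ -14320.)
sqrt(-8653/46175 + S) = sqrt(-8653/46175 - 42961/3) = sqrt(-1983750134/138525) = I*sqrt(10991959492494)/27705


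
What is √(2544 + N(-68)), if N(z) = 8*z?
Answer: 20*√5 ≈ 44.721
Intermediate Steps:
√(2544 + N(-68)) = √(2544 + 8*(-68)) = √(2544 - 544) = √2000 = 20*√5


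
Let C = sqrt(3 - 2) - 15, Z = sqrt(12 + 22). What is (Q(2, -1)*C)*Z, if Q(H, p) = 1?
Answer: -14*sqrt(34) ≈ -81.633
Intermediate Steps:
Z = sqrt(34) ≈ 5.8309
C = -14 (C = sqrt(1) - 15 = 1 - 15 = -14)
(Q(2, -1)*C)*Z = (1*(-14))*sqrt(34) = -14*sqrt(34)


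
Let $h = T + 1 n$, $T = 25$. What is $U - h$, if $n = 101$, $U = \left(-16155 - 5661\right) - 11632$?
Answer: $-33574$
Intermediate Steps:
$U = -33448$ ($U = -21816 - 11632 = -33448$)
$h = 126$ ($h = 25 + 1 \cdot 101 = 25 + 101 = 126$)
$U - h = -33448 - 126 = -33574$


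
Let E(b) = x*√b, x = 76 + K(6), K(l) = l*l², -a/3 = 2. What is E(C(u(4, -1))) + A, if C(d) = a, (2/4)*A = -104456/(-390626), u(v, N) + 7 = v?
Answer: 104456/195313 + 292*I*√6 ≈ 0.53481 + 715.25*I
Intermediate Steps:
u(v, N) = -7 + v
a = -6 (a = -3*2 = -6)
A = 104456/195313 (A = 2*(-104456/(-390626)) = 2*(-104456*(-1/390626)) = 2*(52228/195313) = 104456/195313 ≈ 0.53481)
K(l) = l³
C(d) = -6
x = 292 (x = 76 + 6³ = 76 + 216 = 292)
E(b) = 292*√b
E(C(u(4, -1))) + A = 292*√(-6) + 104456/195313 = 292*(I*√6) + 104456/195313 = 292*I*√6 + 104456/195313 = 104456/195313 + 292*I*√6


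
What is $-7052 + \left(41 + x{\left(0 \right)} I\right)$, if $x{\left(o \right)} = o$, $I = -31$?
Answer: $-7011$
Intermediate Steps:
$-7052 + \left(41 + x{\left(0 \right)} I\right) = -7052 + \left(41 + 0 \left(-31\right)\right) = -7052 + \left(41 + 0\right) = -7052 + 41 = -7011$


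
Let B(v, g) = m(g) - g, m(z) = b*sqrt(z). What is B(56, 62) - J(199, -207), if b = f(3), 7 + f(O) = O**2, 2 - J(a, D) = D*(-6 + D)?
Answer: 44027 + 2*sqrt(62) ≈ 44043.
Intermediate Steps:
J(a, D) = 2 - D*(-6 + D)
f(O) = -7 + O**2
b = 2 (b = -7 + 3**2 = -7 + 9 = 2)
m(z) = 2*sqrt(z)
B(v, g) = -g + 2*sqrt(g) (B(v, g) = 2*sqrt(g) - g = -g + 2*sqrt(g))
B(56, 62) - J(199, -207) = (-1*62 + 2*sqrt(62)) - (2 - 1*(-207)**2 + 6*(-207)) = (-62 + 2*sqrt(62)) - (2 - 1*42849 - 1242) = (-62 + 2*sqrt(62)) - (2 - 42849 - 1242) = (-62 + 2*sqrt(62)) - 1*(-44089) = (-62 + 2*sqrt(62)) + 44089 = 44027 + 2*sqrt(62)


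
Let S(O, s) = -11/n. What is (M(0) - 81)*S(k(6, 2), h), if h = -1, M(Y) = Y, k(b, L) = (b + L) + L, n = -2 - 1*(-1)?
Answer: -891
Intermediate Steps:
n = -1 (n = -2 + 1 = -1)
k(b, L) = b + 2*L (k(b, L) = (L + b) + L = b + 2*L)
S(O, s) = 11 (S(O, s) = -11/(-1) = -11*(-1) = 11)
(M(0) - 81)*S(k(6, 2), h) = (0 - 81)*11 = -81*11 = -891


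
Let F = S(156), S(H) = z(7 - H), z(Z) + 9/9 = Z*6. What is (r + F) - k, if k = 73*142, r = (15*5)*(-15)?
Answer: -12386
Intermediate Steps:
z(Z) = -1 + 6*Z (z(Z) = -1 + Z*6 = -1 + 6*Z)
S(H) = 41 - 6*H (S(H) = -1 + 6*(7 - H) = -1 + (42 - 6*H) = 41 - 6*H)
F = -895 (F = 41 - 6*156 = 41 - 936 = -895)
r = -1125 (r = 75*(-15) = -1125)
k = 10366
(r + F) - k = (-1125 - 895) - 1*10366 = -2020 - 10366 = -12386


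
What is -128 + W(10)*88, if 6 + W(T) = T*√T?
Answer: -656 + 880*√10 ≈ 2126.8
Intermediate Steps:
W(T) = -6 + T^(3/2) (W(T) = -6 + T*√T = -6 + T^(3/2))
-128 + W(10)*88 = -128 + (-6 + 10^(3/2))*88 = -128 + (-6 + 10*√10)*88 = -128 + (-528 + 880*√10) = -656 + 880*√10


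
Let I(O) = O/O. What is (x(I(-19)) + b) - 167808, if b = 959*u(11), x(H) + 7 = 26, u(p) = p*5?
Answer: -115044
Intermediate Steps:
I(O) = 1
u(p) = 5*p
x(H) = 19 (x(H) = -7 + 26 = 19)
b = 52745 (b = 959*(5*11) = 959*55 = 52745)
(x(I(-19)) + b) - 167808 = (19 + 52745) - 167808 = 52764 - 167808 = -115044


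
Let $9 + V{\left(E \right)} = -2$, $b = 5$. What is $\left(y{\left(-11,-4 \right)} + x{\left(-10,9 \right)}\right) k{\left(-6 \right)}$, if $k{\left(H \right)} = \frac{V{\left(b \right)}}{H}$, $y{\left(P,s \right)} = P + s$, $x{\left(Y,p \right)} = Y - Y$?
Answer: $- \frac{55}{2} \approx -27.5$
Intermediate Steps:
$V{\left(E \right)} = -11$ ($V{\left(E \right)} = -9 - 2 = -11$)
$x{\left(Y,p \right)} = 0$
$k{\left(H \right)} = - \frac{11}{H}$
$\left(y{\left(-11,-4 \right)} + x{\left(-10,9 \right)}\right) k{\left(-6 \right)} = \left(\left(-11 - 4\right) + 0\right) \left(- \frac{11}{-6}\right) = \left(-15 + 0\right) \left(\left(-11\right) \left(- \frac{1}{6}\right)\right) = \left(-15\right) \frac{11}{6} = - \frac{55}{2}$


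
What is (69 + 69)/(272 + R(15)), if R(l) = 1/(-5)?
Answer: 230/453 ≈ 0.50773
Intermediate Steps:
R(l) = -1/5
(69 + 69)/(272 + R(15)) = (69 + 69)/(272 - 1/5) = 138/(1359/5) = 138*(5/1359) = 230/453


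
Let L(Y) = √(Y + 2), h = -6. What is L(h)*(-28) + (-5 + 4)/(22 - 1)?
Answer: -1/21 - 56*I ≈ -0.047619 - 56.0*I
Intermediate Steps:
L(Y) = √(2 + Y)
L(h)*(-28) + (-5 + 4)/(22 - 1) = √(2 - 6)*(-28) + (-5 + 4)/(22 - 1) = √(-4)*(-28) - 1/21 = (2*I)*(-28) - 1*1/21 = -56*I - 1/21 = -1/21 - 56*I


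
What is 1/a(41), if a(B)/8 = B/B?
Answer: ⅛ ≈ 0.12500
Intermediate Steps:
a(B) = 8 (a(B) = 8*(B/B) = 8*1 = 8)
1/a(41) = 1/8 = ⅛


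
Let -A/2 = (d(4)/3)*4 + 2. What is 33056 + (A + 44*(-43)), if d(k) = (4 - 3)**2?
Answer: 93472/3 ≈ 31157.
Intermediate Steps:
d(k) = 1 (d(k) = 1**2 = 1)
A = -20/3 (A = -2*((1/3)*4 + 2) = -2*(4/3 + 2) = -2*10/3 = -20/3 ≈ -6.6667)
33056 + (A + 44*(-43)) = 33056 + (-20/3 + 44*(-43)) = 33056 + (-20/3 - 1892) = 33056 - 5696/3 = 93472/3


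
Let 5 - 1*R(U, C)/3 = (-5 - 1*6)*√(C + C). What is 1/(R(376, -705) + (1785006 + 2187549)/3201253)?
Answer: 5547915505385/524614550420531397 - 112728228470099*I*√1410/5246145504205313970 ≈ 1.0575e-5 - 0.00080687*I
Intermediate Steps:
R(U, C) = 15 + 33*√2*√C (R(U, C) = 15 - 3*(-5 - 1*6)*√(C + C) = 15 - 3*(-5 - 6)*√(2*C) = 15 - (-33)*√2*√C = 15 + 33*√2*√C)
1/(R(376, -705) + (1785006 + 2187549)/3201253) = 1/((15 + 33*√2*√(-705)) + (1785006 + 2187549)/3201253) = 1/((15 + 33*√2*(I*√705)) + 3972555*(1/3201253)) = 1/((15 + 33*I*√1410) + 3972555/3201253) = 1/(51991350/3201253 + 33*I*√1410)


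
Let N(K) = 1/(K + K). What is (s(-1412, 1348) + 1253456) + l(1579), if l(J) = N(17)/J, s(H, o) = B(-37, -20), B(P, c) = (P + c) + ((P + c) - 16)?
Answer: 67286059637/53686 ≈ 1.2533e+6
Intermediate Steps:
N(K) = 1/(2*K)
B(P, c) = -16 + 2*P + 2*c (B(P, c) = (P + c) + (-16 + P + c) = -16 + 2*P + 2*c)
s(H, o) = -130 (s(H, o) = -16 + 2*(-37) + 2*(-20) = -16 - 74 - 40 = -130)
l(J) = 1/(34*J) (l(J) = ((½)/17)/J = ((½)*(1/17))/J = 1/(34*J))
(s(-1412, 1348) + 1253456) + l(1579) = (-130 + 1253456) + (1/34)/1579 = 1253326 + (1/34)*(1/1579) = 1253326 + 1/53686 = 67286059637/53686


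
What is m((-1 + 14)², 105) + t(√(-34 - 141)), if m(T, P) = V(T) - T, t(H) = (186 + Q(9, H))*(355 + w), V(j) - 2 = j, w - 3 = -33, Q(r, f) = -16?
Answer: 55252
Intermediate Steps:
w = -30 (w = 3 - 33 = -30)
V(j) = 2 + j
t(H) = 55250 (t(H) = (186 - 16)*(355 - 30) = 170*325 = 55250)
m(T, P) = 2 (m(T, P) = (2 + T) - T = 2)
m((-1 + 14)², 105) + t(√(-34 - 141)) = 2 + 55250 = 55252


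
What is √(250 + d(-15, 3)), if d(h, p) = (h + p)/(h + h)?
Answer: 2*√1565/5 ≈ 15.824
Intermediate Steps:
d(h, p) = (h + p)/(2*h) (d(h, p) = (h + p)/((2*h)) = (h + p)*(1/(2*h)) = (h + p)/(2*h))
√(250 + d(-15, 3)) = √(250 + (½)*(-15 + 3)/(-15)) = √(250 + (½)*(-1/15)*(-12)) = √(250 + ⅖) = √(1252/5) = 2*√1565/5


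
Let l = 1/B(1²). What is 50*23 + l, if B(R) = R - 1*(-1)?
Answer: 2301/2 ≈ 1150.5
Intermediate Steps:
B(R) = 1 + R (B(R) = R + 1 = 1 + R)
l = ½ (l = 1/(1 + 1²) = 1/(1 + 1) = 1/2 = ½ ≈ 0.50000)
50*23 + l = 50*23 + ½ = 1150 + ½ = 2301/2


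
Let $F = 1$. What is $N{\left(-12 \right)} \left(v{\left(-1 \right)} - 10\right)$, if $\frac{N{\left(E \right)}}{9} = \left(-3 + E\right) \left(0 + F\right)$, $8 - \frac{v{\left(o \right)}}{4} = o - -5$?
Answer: $-810$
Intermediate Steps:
$v{\left(o \right)} = 12 - 4 o$ ($v{\left(o \right)} = 32 - 4 \left(o - -5\right) = 32 - 4 \left(o + 5\right) = 32 - 4 \left(5 + o\right) = 32 - \left(20 + 4 o\right) = 12 - 4 o$)
$N{\left(E \right)} = -27 + 9 E$ ($N{\left(E \right)} = 9 \left(-3 + E\right) \left(0 + 1\right) = 9 \left(-3 + E\right) 1 = 9 \left(-3 + E\right) = -27 + 9 E$)
$N{\left(-12 \right)} \left(v{\left(-1 \right)} - 10\right) = \left(-27 + 9 \left(-12\right)\right) \left(\left(12 - -4\right) - 10\right) = \left(-27 - 108\right) \left(\left(12 + 4\right) - 10\right) = - 135 \left(16 - 10\right) = \left(-135\right) 6 = -810$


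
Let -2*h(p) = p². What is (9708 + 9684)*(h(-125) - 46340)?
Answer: -1050125280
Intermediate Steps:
h(p) = -p²/2
(9708 + 9684)*(h(-125) - 46340) = (9708 + 9684)*(-½*(-125)² - 46340) = 19392*(-½*15625 - 46340) = 19392*(-15625/2 - 46340) = 19392*(-108305/2) = -1050125280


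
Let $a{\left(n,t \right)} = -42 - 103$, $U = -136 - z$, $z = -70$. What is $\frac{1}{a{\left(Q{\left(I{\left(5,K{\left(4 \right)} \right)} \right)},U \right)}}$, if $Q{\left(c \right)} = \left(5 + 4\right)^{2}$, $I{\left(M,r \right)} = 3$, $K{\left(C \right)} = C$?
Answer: $- \frac{1}{145} \approx -0.0068966$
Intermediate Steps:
$Q{\left(c \right)} = 81$ ($Q{\left(c \right)} = 9^{2} = 81$)
$U = -66$ ($U = -136 - -70 = -136 + 70 = -66$)
$a{\left(n,t \right)} = -145$ ($a{\left(n,t \right)} = -42 - 103 = -145$)
$\frac{1}{a{\left(Q{\left(I{\left(5,K{\left(4 \right)} \right)} \right)},U \right)}} = \frac{1}{-145} = - \frac{1}{145}$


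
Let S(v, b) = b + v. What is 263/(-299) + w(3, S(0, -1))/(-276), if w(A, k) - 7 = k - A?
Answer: -1065/1196 ≈ -0.89047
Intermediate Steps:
w(A, k) = 7 + k - A (w(A, k) = 7 + (k - A) = 7 + k - A)
263/(-299) + w(3, S(0, -1))/(-276) = 263/(-299) + (7 + (-1 + 0) - 1*3)/(-276) = 263*(-1/299) + (7 - 1 - 3)*(-1/276) = -263/299 + 3*(-1/276) = -263/299 - 1/92 = -1065/1196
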